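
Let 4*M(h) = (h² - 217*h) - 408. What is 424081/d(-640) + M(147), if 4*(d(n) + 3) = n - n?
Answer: -864209/6 ≈ -1.4403e+5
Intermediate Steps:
d(n) = -3 (d(n) = -3 + (n - n)/4 = -3 + (¼)*0 = -3 + 0 = -3)
M(h) = -102 - 217*h/4 + h²/4 (M(h) = ((h² - 217*h) - 408)/4 = (-408 + h² - 217*h)/4 = -102 - 217*h/4 + h²/4)
424081/d(-640) + M(147) = 424081/(-3) + (-102 - 217/4*147 + (¼)*147²) = 424081*(-⅓) + (-102 - 31899/4 + (¼)*21609) = -424081/3 + (-102 - 31899/4 + 21609/4) = -424081/3 - 5349/2 = -864209/6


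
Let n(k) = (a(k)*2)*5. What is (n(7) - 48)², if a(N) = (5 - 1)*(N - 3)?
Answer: 12544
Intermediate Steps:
a(N) = -12 + 4*N (a(N) = 4*(-3 + N) = -12 + 4*N)
n(k) = -120 + 40*k (n(k) = ((-12 + 4*k)*2)*5 = (-24 + 8*k)*5 = -120 + 40*k)
(n(7) - 48)² = ((-120 + 40*7) - 48)² = ((-120 + 280) - 48)² = (160 - 48)² = 112² = 12544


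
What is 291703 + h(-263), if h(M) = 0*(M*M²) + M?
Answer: 291440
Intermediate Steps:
h(M) = M (h(M) = 0*M³ + M = 0 + M = M)
291703 + h(-263) = 291703 - 263 = 291440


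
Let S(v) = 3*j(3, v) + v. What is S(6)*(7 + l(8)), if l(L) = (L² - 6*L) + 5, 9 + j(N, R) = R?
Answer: -84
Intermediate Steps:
j(N, R) = -9 + R
l(L) = 5 + L² - 6*L
S(v) = -27 + 4*v (S(v) = 3*(-9 + v) + v = (-27 + 3*v) + v = -27 + 4*v)
S(6)*(7 + l(8)) = (-27 + 4*6)*(7 + (5 + 8² - 6*8)) = (-27 + 24)*(7 + (5 + 64 - 48)) = -3*(7 + 21) = -3*28 = -84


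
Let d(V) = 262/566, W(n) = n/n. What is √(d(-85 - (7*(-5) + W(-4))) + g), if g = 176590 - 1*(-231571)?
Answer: √32689243402/283 ≈ 638.88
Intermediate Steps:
W(n) = 1
d(V) = 131/283 (d(V) = 262*(1/566) = 131/283)
g = 408161 (g = 176590 + 231571 = 408161)
√(d(-85 - (7*(-5) + W(-4))) + g) = √(131/283 + 408161) = √(115509694/283) = √32689243402/283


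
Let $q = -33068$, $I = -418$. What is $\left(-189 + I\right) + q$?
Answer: $-33675$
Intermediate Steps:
$\left(-189 + I\right) + q = \left(-189 - 418\right) - 33068 = -607 - 33068 = -33675$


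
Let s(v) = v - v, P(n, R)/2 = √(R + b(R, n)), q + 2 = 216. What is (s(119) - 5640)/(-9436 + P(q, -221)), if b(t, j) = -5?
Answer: 1330476/2225975 + 282*I*√226/2225975 ≈ 0.5977 + 0.0019045*I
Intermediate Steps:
q = 214 (q = -2 + 216 = 214)
P(n, R) = 2*√(-5 + R) (P(n, R) = 2*√(R - 5) = 2*√(-5 + R))
s(v) = 0
(s(119) - 5640)/(-9436 + P(q, -221)) = (0 - 5640)/(-9436 + 2*√(-5 - 221)) = -5640/(-9436 + 2*√(-226)) = -5640/(-9436 + 2*(I*√226)) = -5640/(-9436 + 2*I*√226)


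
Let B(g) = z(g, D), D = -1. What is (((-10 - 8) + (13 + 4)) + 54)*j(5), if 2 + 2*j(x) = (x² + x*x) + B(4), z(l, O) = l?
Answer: 1378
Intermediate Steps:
B(g) = g
j(x) = 1 + x² (j(x) = -1 + ((x² + x*x) + 4)/2 = -1 + ((x² + x²) + 4)/2 = -1 + (2*x² + 4)/2 = -1 + (4 + 2*x²)/2 = -1 + (2 + x²) = 1 + x²)
(((-10 - 8) + (13 + 4)) + 54)*j(5) = (((-10 - 8) + (13 + 4)) + 54)*(1 + 5²) = ((-18 + 17) + 54)*(1 + 25) = (-1 + 54)*26 = 53*26 = 1378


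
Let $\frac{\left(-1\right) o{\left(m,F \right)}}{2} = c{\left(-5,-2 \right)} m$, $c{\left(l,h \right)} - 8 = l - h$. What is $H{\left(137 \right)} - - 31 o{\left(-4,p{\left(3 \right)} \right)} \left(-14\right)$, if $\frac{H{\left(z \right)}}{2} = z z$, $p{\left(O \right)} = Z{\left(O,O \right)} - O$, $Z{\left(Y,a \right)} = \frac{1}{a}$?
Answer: $20178$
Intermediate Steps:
$c{\left(l,h \right)} = 8 + l - h$ ($c{\left(l,h \right)} = 8 - \left(h - l\right) = 8 + l - h$)
$p{\left(O \right)} = \frac{1}{O} - O$
$o{\left(m,F \right)} = - 10 m$ ($o{\left(m,F \right)} = - 2 \left(8 - 5 - -2\right) m = - 2 \left(8 - 5 + 2\right) m = - 2 \cdot 5 m = - 10 m$)
$H{\left(z \right)} = 2 z^{2}$ ($H{\left(z \right)} = 2 z z = 2 z^{2}$)
$H{\left(137 \right)} - - 31 o{\left(-4,p{\left(3 \right)} \right)} \left(-14\right) = 2 \cdot 137^{2} - - 31 \left(\left(-10\right) \left(-4\right)\right) \left(-14\right) = 2 \cdot 18769 - \left(-31\right) 40 \left(-14\right) = 37538 - \left(-1240\right) \left(-14\right) = 37538 - 17360 = 20178$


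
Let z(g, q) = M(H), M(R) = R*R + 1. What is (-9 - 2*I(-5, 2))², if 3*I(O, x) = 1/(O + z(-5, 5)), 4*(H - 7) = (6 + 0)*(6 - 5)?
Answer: 54449641/670761 ≈ 81.176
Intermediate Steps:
H = 17/2 (H = 7 + ((6 + 0)*(6 - 5))/4 = 7 + (6*1)/4 = 7 + (¼)*6 = 7 + 3/2 = 17/2 ≈ 8.5000)
M(R) = 1 + R² (M(R) = R² + 1 = 1 + R²)
z(g, q) = 293/4 (z(g, q) = 1 + (17/2)² = 1 + 289/4 = 293/4)
I(O, x) = 1/(3*(293/4 + O)) (I(O, x) = 1/(3*(O + 293/4)) = 1/(3*(293/4 + O)))
(-9 - 2*I(-5, 2))² = (-9 - 8/(3*(293 + 4*(-5))))² = (-9 - 8/(3*(293 - 20)))² = (-9 - 8/(3*273))² = (-9 - 2*4/819)² = (-9 - 8/819)² = (-7379/819)² = 54449641/670761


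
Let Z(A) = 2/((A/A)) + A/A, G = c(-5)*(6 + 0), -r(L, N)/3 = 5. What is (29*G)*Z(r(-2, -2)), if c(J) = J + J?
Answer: -5220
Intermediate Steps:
c(J) = 2*J
r(L, N) = -15 (r(L, N) = -3*5 = -15)
G = -60 (G = (2*(-5))*(6 + 0) = -10*6 = -60)
Z(A) = 3 (Z(A) = 2/1 + 1 = 2*1 + 1 = 2 + 1 = 3)
(29*G)*Z(r(-2, -2)) = (29*(-60))*3 = -1740*3 = -5220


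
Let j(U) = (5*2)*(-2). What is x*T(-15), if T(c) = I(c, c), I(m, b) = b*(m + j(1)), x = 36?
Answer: 18900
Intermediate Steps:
j(U) = -20 (j(U) = 10*(-2) = -20)
I(m, b) = b*(-20 + m) (I(m, b) = b*(m - 20) = b*(-20 + m))
T(c) = c*(-20 + c)
x*T(-15) = 36*(-15*(-20 - 15)) = 36*(-15*(-35)) = 36*525 = 18900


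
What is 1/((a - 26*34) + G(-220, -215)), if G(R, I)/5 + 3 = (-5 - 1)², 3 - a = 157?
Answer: -1/873 ≈ -0.0011455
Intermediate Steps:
a = -154 (a = 3 - 1*157 = 3 - 157 = -154)
G(R, I) = 165 (G(R, I) = -15 + 5*(-5 - 1)² = -15 + 5*(-6)² = -15 + 5*36 = -15 + 180 = 165)
1/((a - 26*34) + G(-220, -215)) = 1/((-154 - 26*34) + 165) = 1/((-154 - 884) + 165) = 1/(-1038 + 165) = 1/(-873) = -1/873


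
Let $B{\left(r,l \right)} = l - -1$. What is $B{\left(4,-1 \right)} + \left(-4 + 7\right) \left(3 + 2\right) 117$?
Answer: $1755$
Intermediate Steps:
$B{\left(r,l \right)} = 1 + l$ ($B{\left(r,l \right)} = l + 1 = 1 + l$)
$B{\left(4,-1 \right)} + \left(-4 + 7\right) \left(3 + 2\right) 117 = \left(1 - 1\right) + \left(-4 + 7\right) \left(3 + 2\right) 117 = 0 + 3 \cdot 5 \cdot 117 = 0 + 15 \cdot 117 = 0 + 1755 = 1755$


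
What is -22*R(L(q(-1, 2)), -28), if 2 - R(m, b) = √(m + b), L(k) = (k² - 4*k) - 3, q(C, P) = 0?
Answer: -44 + 22*I*√31 ≈ -44.0 + 122.49*I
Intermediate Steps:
L(k) = -3 + k² - 4*k
R(m, b) = 2 - √(b + m) (R(m, b) = 2 - √(m + b) = 2 - √(b + m))
-22*R(L(q(-1, 2)), -28) = -22*(2 - √(-28 + (-3 + 0² - 4*0))) = -22*(2 - √(-28 + (-3 + 0 + 0))) = -22*(2 - √(-28 - 3)) = -22*(2 - √(-31)) = -22*(2 - I*√31) = -44 + 22*I*√31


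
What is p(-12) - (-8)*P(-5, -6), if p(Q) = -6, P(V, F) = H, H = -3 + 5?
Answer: 10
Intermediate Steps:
H = 2
P(V, F) = 2
p(-12) - (-8)*P(-5, -6) = -6 - (-8)*2 = -6 - 1*(-16) = -6 + 16 = 10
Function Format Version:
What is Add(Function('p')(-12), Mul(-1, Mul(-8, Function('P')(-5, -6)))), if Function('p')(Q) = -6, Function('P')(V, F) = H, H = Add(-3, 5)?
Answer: 10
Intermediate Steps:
H = 2
Function('P')(V, F) = 2
Add(Function('p')(-12), Mul(-1, Mul(-8, Function('P')(-5, -6)))) = Add(-6, Mul(-1, Mul(-8, 2))) = Add(-6, Mul(-1, -16)) = Add(-6, 16) = 10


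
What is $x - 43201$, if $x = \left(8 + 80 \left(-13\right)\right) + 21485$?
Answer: $-22748$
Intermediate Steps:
$x = 20453$ ($x = \left(8 - 1040\right) + 21485 = -1032 + 21485 = 20453$)
$x - 43201 = 20453 - 43201 = -22748$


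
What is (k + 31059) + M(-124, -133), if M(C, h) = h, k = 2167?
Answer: 33093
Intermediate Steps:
(k + 31059) + M(-124, -133) = (2167 + 31059) - 133 = 33226 - 133 = 33093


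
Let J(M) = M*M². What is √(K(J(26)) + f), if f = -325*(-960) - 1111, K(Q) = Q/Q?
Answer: √310890 ≈ 557.58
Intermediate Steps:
J(M) = M³
K(Q) = 1
f = 310889 (f = 312000 - 1111 = 310889)
√(K(J(26)) + f) = √(1 + 310889) = √310890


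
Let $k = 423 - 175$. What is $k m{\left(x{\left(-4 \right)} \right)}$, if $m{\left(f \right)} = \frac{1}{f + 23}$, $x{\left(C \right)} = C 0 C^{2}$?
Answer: $\frac{248}{23} \approx 10.783$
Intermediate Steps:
$x{\left(C \right)} = 0$ ($x{\left(C \right)} = 0 C^{2} = 0$)
$m{\left(f \right)} = \frac{1}{23 + f}$
$k = 248$
$k m{\left(x{\left(-4 \right)} \right)} = \frac{248}{23 + 0} = \frac{248}{23}$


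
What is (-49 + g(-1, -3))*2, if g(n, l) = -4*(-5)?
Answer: -58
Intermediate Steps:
g(n, l) = 20
(-49 + g(-1, -3))*2 = (-49 + 20)*2 = -29*2 = -58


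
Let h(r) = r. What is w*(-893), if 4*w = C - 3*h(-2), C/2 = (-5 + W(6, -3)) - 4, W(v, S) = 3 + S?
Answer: 2679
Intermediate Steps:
C = -18 (C = 2*((-5 + (3 - 3)) - 4) = 2*((-5 + 0) - 4) = 2*(-5 - 4) = 2*(-9) = -18)
w = -3 (w = (-18 - 3*(-2))/4 = (-18 + 6)/4 = (1/4)*(-12) = -3)
w*(-893) = -3*(-893) = 2679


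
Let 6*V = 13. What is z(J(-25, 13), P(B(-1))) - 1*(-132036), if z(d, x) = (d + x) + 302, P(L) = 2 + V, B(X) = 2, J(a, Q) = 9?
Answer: 794107/6 ≈ 1.3235e+5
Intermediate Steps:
V = 13/6 (V = (⅙)*13 = 13/6 ≈ 2.1667)
P(L) = 25/6 (P(L) = 2 + 13/6 = 25/6)
z(d, x) = 302 + d + x
z(J(-25, 13), P(B(-1))) - 1*(-132036) = (302 + 9 + 25/6) - 1*(-132036) = 1891/6 + 132036 = 794107/6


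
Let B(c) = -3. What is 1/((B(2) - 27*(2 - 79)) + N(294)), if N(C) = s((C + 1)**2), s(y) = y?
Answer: 1/89101 ≈ 1.1223e-5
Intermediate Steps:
N(C) = (1 + C)**2 (N(C) = (C + 1)**2 = (1 + C)**2)
1/((B(2) - 27*(2 - 79)) + N(294)) = 1/((-3 - 27*(2 - 79)) + (1 + 294)**2) = 1/((-3 - 27*(-77)) + 295**2) = 1/((-3 + 2079) + 87025) = 1/(2076 + 87025) = 1/89101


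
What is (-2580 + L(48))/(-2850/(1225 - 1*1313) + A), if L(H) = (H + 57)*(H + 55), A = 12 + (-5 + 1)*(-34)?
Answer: 362340/7937 ≈ 45.652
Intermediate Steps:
A = 148 (A = 12 - 4*(-34) = 12 + 136 = 148)
L(H) = (55 + H)*(57 + H) (L(H) = (57 + H)*(55 + H) = (55 + H)*(57 + H))
(-2580 + L(48))/(-2850/(1225 - 1*1313) + A) = (-2580 + (3135 + 48**2 + 112*48))/(-2850/(1225 - 1*1313) + 148) = (-2580 + (3135 + 2304 + 5376))/(-2850/(1225 - 1313) + 148) = (-2580 + 10815)/(-2850/(-88) + 148) = 8235/(-2850*(-1/88) + 148) = 8235/(1425/44 + 148) = 8235/(7937/44) = 8235*(44/7937) = 362340/7937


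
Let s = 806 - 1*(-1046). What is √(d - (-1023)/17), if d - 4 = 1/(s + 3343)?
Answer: √500548401030/88315 ≈ 8.0110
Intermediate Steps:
s = 1852 (s = 806 + 1046 = 1852)
d = 20781/5195 (d = 4 + 1/(1852 + 3343) = 4 + 1/5195 = 20781/5195 ≈ 4.0002)
√(d - (-1023)/17) = √(20781/5195 - (-1023)/17) = √(20781/5195 - 11*(-93/17)) = √(20781/5195 + 1023/17) = √(5667762/88315) = √500548401030/88315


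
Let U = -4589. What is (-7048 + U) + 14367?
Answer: 2730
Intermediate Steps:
(-7048 + U) + 14367 = (-7048 - 4589) + 14367 = -11637 + 14367 = 2730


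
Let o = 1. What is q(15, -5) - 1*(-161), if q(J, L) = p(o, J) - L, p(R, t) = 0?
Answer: 166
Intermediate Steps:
q(J, L) = -L (q(J, L) = 0 - L = -L)
q(15, -5) - 1*(-161) = -1*(-5) - 1*(-161) = 5 + 161 = 166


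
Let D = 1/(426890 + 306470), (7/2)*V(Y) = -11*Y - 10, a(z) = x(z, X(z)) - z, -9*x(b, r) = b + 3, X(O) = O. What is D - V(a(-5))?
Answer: 890299103/46201680 ≈ 19.270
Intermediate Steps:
x(b, r) = -⅓ - b/9 (x(b, r) = -(b + 3)/9 = -(3 + b)/9 = -⅓ - b/9)
a(z) = -⅓ - 10*z/9 (a(z) = (-⅓ - z/9) - z = -⅓ - 10*z/9)
V(Y) = -20/7 - 22*Y/7 (V(Y) = 2*(-11*Y - 10)/7 = 2*(-10 - 11*Y)/7 = -20/7 - 22*Y/7)
D = 1/733360 ≈ 1.3636e-6
D - V(a(-5)) = 1/733360 - (-20/7 - 22*(-⅓ - 10/9*(-5))/7) = 1/733360 - (-20/7 - 22*(-⅓ + 50/9)/7) = 1/733360 - (-20/7 - 22/7*47/9) = 1/733360 - (-20/7 - 1034/63) = 1/733360 - 1*(-1214/63) = 1/733360 + 1214/63 = 890299103/46201680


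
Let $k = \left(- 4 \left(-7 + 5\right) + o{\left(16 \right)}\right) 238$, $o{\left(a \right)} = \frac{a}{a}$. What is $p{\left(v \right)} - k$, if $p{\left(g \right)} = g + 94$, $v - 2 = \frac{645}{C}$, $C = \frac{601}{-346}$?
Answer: $- \frac{1452816}{601} \approx -2417.3$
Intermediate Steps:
$C = - \frac{601}{346}$ ($C = 601 \left(- \frac{1}{346}\right) = - \frac{601}{346} \approx -1.737$)
$o{\left(a \right)} = 1$
$v = - \frac{221968}{601}$ ($v = 2 + \frac{645}{- \frac{601}{346}} = 2 + 645 \left(- \frac{346}{601}\right) = 2 - \frac{223170}{601} = - \frac{221968}{601} \approx -369.33$)
$p{\left(g \right)} = 94 + g$
$k = 2142$ ($k = \left(- 4 \left(-7 + 5\right) + 1\right) 238 = \left(\left(-4\right) \left(-2\right) + 1\right) 238 = \left(8 + 1\right) 238 = 9 \cdot 238 = 2142$)
$p{\left(v \right)} - k = \left(94 - \frac{221968}{601}\right) - 2142 = - \frac{165474}{601} - 2142 = - \frac{1452816}{601}$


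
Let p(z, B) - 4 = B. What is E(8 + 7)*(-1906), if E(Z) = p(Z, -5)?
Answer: 1906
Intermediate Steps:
p(z, B) = 4 + B
E(Z) = -1 (E(Z) = 4 - 5 = -1)
E(8 + 7)*(-1906) = -1*(-1906) = 1906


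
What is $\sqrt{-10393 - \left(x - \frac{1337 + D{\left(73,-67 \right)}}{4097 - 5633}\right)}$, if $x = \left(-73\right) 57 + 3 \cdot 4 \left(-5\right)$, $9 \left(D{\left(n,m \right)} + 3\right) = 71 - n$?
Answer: $\frac{i \sqrt{128000598}}{144} \approx 78.568 i$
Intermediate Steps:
$D{\left(n,m \right)} = \frac{44}{9} - \frac{n}{9}$ ($D{\left(n,m \right)} = -3 + \frac{71 - n}{9} = -3 - \left(- \frac{71}{9} + \frac{n}{9}\right) = \frac{44}{9} - \frac{n}{9}$)
$x = -4221$ ($x = -4161 + 12 \left(-5\right) = -4161 - 60 = -4221$)
$\sqrt{-10393 - \left(x - \frac{1337 + D{\left(73,-67 \right)}}{4097 - 5633}\right)} = \sqrt{-10393 + \left(\frac{1337 + \left(\frac{44}{9} - \frac{73}{9}\right)}{4097 - 5633} - -4221\right)} = \sqrt{-10393 + \left(\frac{1337 + \left(\frac{44}{9} - \frac{73}{9}\right)}{-1536} + 4221\right)} = \sqrt{-10393 + \left(\left(1337 - \frac{29}{9}\right) \left(- \frac{1}{1536}\right) + 4221\right)} = \sqrt{-10393 + \left(\frac{12004}{9} \left(- \frac{1}{1536}\right) + 4221\right)} = \sqrt{-10393 + \left(- \frac{3001}{3456} + 4221\right)} = \sqrt{-10393 + \frac{14584775}{3456}} = \sqrt{- \frac{21333433}{3456}} = \frac{i \sqrt{128000598}}{144}$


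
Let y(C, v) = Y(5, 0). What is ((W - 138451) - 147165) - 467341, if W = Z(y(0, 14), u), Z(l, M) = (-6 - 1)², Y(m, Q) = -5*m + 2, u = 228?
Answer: -752908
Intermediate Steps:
Y(m, Q) = 2 - 5*m
y(C, v) = -23 (y(C, v) = 2 - 5*5 = 2 - 25 = -23)
Z(l, M) = 49 (Z(l, M) = (-7)² = 49)
W = 49
((W - 138451) - 147165) - 467341 = ((49 - 138451) - 147165) - 467341 = (-138402 - 147165) - 467341 = -285567 - 467341 = -752908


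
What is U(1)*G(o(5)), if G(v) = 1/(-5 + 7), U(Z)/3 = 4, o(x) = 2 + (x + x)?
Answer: 6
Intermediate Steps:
o(x) = 2 + 2*x
U(Z) = 12 (U(Z) = 3*4 = 12)
G(v) = 1/2
U(1)*G(o(5)) = 12*(1/2) = 6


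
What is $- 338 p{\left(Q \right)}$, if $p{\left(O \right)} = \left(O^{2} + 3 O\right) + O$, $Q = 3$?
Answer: $-7098$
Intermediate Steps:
$p{\left(O \right)} = O^{2} + 4 O$
$- 338 p{\left(Q \right)} = - 338 \cdot 3 \left(4 + 3\right) = - 338 \cdot 3 \cdot 7 = \left(-338\right) 21 = -7098$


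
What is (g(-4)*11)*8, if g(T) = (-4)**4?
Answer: 22528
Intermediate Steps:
g(T) = 256
(g(-4)*11)*8 = (256*11)*8 = 2816*8 = 22528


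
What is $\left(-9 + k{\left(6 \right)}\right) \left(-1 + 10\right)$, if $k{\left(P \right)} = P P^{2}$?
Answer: $1863$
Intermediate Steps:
$k{\left(P \right)} = P^{3}$
$\left(-9 + k{\left(6 \right)}\right) \left(-1 + 10\right) = \left(-9 + 6^{3}\right) \left(-1 + 10\right) = \left(-9 + 216\right) 9 = 207 \cdot 9 = 1863$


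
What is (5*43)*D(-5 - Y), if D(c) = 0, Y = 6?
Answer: 0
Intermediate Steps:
(5*43)*D(-5 - Y) = (5*43)*0 = 215*0 = 0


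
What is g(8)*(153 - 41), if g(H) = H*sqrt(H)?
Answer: 1792*sqrt(2) ≈ 2534.3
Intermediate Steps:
g(H) = H**(3/2)
g(8)*(153 - 41) = 8**(3/2)*(153 - 41) = (16*sqrt(2))*112 = 1792*sqrt(2)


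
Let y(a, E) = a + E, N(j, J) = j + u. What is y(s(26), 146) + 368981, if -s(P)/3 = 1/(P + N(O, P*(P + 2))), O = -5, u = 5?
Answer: 9597299/26 ≈ 3.6913e+5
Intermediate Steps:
N(j, J) = 5 + j (N(j, J) = j + 5 = 5 + j)
s(P) = -3/P (s(P) = -3/(P + (5 - 5)) = -3/(P + 0) = -3/P)
y(a, E) = E + a
y(s(26), 146) + 368981 = (146 - 3/26) + 368981 = 3793/26 + 368981 = 9597299/26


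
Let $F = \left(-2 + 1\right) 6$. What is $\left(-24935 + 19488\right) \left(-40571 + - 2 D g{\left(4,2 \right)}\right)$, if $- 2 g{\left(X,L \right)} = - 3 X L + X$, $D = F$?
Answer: $220336597$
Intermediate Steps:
$F = -6$ ($F = \left(-1\right) 6 = -6$)
$D = -6$
$g{\left(X,L \right)} = - \frac{X}{2} + \frac{3 L X}{2}$ ($g{\left(X,L \right)} = - \frac{- 3 X L + X}{2} = - \frac{- 3 L X + X}{2} = - \frac{X - 3 L X}{2} = - \frac{X}{2} + \frac{3 L X}{2}$)
$\left(-24935 + 19488\right) \left(-40571 + - 2 D g{\left(4,2 \right)}\right) = \left(-24935 + 19488\right) \left(-40571 + \left(-2\right) \left(-6\right) \frac{1}{2} \cdot 4 \left(-1 + 3 \cdot 2\right)\right) = - 5447 \left(-40571 + 12 \cdot \frac{1}{2} \cdot 4 \left(-1 + 6\right)\right) = - 5447 \left(-40571 + 12 \cdot \frac{1}{2} \cdot 4 \cdot 5\right) = - 5447 \left(-40571 + 12 \cdot 10\right) = - 5447 \left(-40571 + 120\right) = \left(-5447\right) \left(-40451\right) = 220336597$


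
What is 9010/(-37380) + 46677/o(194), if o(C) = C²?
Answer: 70284295/70341684 ≈ 0.99918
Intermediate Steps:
9010/(-37380) + 46677/o(194) = 9010/(-37380) + 46677/(194²) = 9010*(-1/37380) + 46677/37636 = -901/3738 + 46677*(1/37636) = -901/3738 + 46677/37636 = 70284295/70341684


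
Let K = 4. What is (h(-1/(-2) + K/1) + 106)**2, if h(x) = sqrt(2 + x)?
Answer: (212 + sqrt(26))**2/4 ≈ 11783.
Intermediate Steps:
(h(-1/(-2) + K/1) + 106)**2 = (sqrt(2 + (-1/(-2) + 4/1)) + 106)**2 = (sqrt(2 + (-1*(-1/2) + 4*1)) + 106)**2 = (sqrt(2 + (1/2 + 4)) + 106)**2 = (sqrt(2 + 9/2) + 106)**2 = (sqrt(13/2) + 106)**2 = (sqrt(26)/2 + 106)**2 = (106 + sqrt(26)/2)**2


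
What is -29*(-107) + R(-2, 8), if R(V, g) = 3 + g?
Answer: 3114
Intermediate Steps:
-29*(-107) + R(-2, 8) = -29*(-107) + (3 + 8) = 3103 + 11 = 3114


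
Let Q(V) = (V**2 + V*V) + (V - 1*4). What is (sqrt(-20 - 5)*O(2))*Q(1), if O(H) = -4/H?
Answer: 10*I ≈ 10.0*I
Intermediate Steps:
Q(V) = -4 + V + 2*V**2 (Q(V) = (V**2 + V**2) + (V - 4) = 2*V**2 + (-4 + V) = -4 + V + 2*V**2)
(sqrt(-20 - 5)*O(2))*Q(1) = (sqrt(-20 - 5)*(-4/2))*(-4 + 1 + 2*1**2) = (sqrt(-25)*(-4*1/2))*(-4 + 1 + 2*1) = ((5*I)*(-2))*(-4 + 1 + 2) = -10*I*(-1) = 10*I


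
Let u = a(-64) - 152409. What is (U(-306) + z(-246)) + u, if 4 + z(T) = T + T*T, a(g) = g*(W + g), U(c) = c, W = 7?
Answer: -88801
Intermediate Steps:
a(g) = g*(7 + g)
u = -148761 (u = -64*(7 - 64) - 152409 = -64*(-57) - 152409 = 3648 - 152409 = -148761)
z(T) = -4 + T + T**2 (z(T) = -4 + (T + T*T) = -4 + (T + T**2) = -4 + T + T**2)
(U(-306) + z(-246)) + u = (-306 + (-4 - 246 + (-246)**2)) - 148761 = (-306 + (-4 - 246 + 60516)) - 148761 = (-306 + 60266) - 148761 = 59960 - 148761 = -88801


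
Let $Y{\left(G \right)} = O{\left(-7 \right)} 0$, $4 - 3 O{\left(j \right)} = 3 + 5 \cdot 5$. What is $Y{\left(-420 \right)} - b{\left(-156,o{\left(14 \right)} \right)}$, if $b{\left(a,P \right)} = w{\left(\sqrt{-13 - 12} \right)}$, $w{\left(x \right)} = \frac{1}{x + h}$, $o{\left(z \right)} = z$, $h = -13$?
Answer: $\frac{13}{194} + \frac{5 i}{194} \approx 0.06701 + 0.025773 i$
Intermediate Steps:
$O{\left(j \right)} = -8$ ($O{\left(j \right)} = \frac{4}{3} - \frac{3 + 5 \cdot 5}{3} = \frac{4}{3} - \frac{3 + 25}{3} = \frac{4}{3} - \frac{28}{3} = -8$)
$Y{\left(G \right)} = 0$ ($Y{\left(G \right)} = \left(-8\right) 0 = 0$)
$w{\left(x \right)} = \frac{1}{-13 + x}$ ($w{\left(x \right)} = \frac{1}{x - 13} = \frac{1}{-13 + x}$)
$b{\left(a,P \right)} = \frac{-13 - 5 i}{194}$ ($b{\left(a,P \right)} = \frac{1}{-13 + \sqrt{-13 - 12}} = \frac{1}{-13 + \sqrt{-25}} = \frac{1}{-13 + 5 i} = \frac{-13 - 5 i}{194}$)
$Y{\left(-420 \right)} - b{\left(-156,o{\left(14 \right)} \right)} = 0 - \left(- \frac{13}{194} - \frac{5 i}{194}\right) = 0 + \left(\frac{13}{194} + \frac{5 i}{194}\right) = \frac{13}{194} + \frac{5 i}{194}$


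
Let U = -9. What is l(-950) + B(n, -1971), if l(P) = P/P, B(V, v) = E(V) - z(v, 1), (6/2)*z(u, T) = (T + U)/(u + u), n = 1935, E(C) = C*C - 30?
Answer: 22139430944/5913 ≈ 3.7442e+6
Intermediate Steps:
E(C) = -30 + C² (E(C) = C² - 30 = -30 + C²)
z(u, T) = (-9 + T)/(6*u) (z(u, T) = ((T - 9)/(u + u))/3 = ((-9 + T)/((2*u)))/3 = ((-9 + T)*(1/(2*u)))/3 = ((-9 + T)/(2*u))/3 = (-9 + T)/(6*u))
B(V, v) = -30 + V² + 4/(3*v) (B(V, v) = (-30 + V²) - (-9 + 1)/(6*v) = (-30 + V²) - (-8)/(6*v) = (-30 + V²) - (-4)/(3*v) = (-30 + V²) + 4/(3*v) = -30 + V² + 4/(3*v))
l(P) = 1
l(-950) + B(n, -1971) = 1 + (-30 + 1935² + (4/3)/(-1971)) = 1 + (-30 + 3744225 + (4/3)*(-1/1971)) = 1 + (-30 + 3744225 - 4/5913) = 1 + 22139425031/5913 = 22139430944/5913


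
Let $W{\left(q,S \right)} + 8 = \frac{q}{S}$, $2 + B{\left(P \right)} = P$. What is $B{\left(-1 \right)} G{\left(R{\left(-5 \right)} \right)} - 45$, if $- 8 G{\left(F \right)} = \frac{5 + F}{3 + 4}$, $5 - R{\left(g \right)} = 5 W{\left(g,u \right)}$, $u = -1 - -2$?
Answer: $- \frac{2295}{56} \approx -40.982$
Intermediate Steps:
$B{\left(P \right)} = -2 + P$
$u = 1$ ($u = -1 + 2 = 1$)
$W{\left(q,S \right)} = -8 + \frac{q}{S}$
$R{\left(g \right)} = 45 - 5 g$ ($R{\left(g \right)} = 5 - 5 \left(-8 + \frac{g}{1}\right) = 5 - 5 \left(-8 + g 1\right) = 5 - 5 \left(-8 + g\right) = 5 - \left(-40 + 5 g\right) = 45 - 5 g$)
$G{\left(F \right)} = - \frac{5}{56} - \frac{F}{56}$ ($G{\left(F \right)} = - \frac{\left(5 + F\right) \frac{1}{3 + 4}}{8} = - \frac{\left(5 + F\right) \frac{1}{7}}{8} = - \frac{\frac{5}{7} + \frac{F}{7}}{8} = - \frac{5}{56} - \frac{F}{56}$)
$B{\left(-1 \right)} G{\left(R{\left(-5 \right)} \right)} - 45 = \left(-2 - 1\right) \left(- \frac{5}{56} - \frac{45 - -25}{56}\right) - 45 = - 3 \left(- \frac{5}{56} - \frac{45 + 25}{56}\right) - 45 = - 3 \left(- \frac{5}{56} - \frac{5}{4}\right) - 45 = \left(-3\right) \left(- \frac{75}{56}\right) - 45 = \frac{225}{56} - 45 = - \frac{2295}{56}$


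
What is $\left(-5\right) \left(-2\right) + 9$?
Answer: $19$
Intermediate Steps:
$\left(-5\right) \left(-2\right) + 9 = 10 + 9 = 19$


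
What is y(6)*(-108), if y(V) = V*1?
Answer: -648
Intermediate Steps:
y(V) = V
y(6)*(-108) = 6*(-108) = -648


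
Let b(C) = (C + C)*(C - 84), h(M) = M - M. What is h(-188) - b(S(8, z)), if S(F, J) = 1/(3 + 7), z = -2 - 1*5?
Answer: 839/50 ≈ 16.780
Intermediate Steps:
z = -7 (z = -2 - 5 = -7)
S(F, J) = ⅒ (S(F, J) = 1/10 = ⅒)
h(M) = 0
b(C) = 2*C*(-84 + C) (b(C) = (2*C)*(-84 + C) = 2*C*(-84 + C))
h(-188) - b(S(8, z)) = 0 - 2*(-84 + ⅒)/10 = 0 - 2*(-839)/(10*10) = 0 - 1*(-839/50) = 0 + 839/50 = 839/50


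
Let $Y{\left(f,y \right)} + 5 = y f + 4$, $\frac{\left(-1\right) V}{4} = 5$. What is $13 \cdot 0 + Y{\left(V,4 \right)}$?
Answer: $-81$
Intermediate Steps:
$V = -20$ ($V = \left(-4\right) 5 = -20$)
$Y{\left(f,y \right)} = -1 + f y$ ($Y{\left(f,y \right)} = -5 + \left(y f + 4\right) = -5 + \left(f y + 4\right) = -5 + \left(4 + f y\right) = -1 + f y$)
$13 \cdot 0 + Y{\left(V,4 \right)} = 13 \cdot 0 - 81 = 0 - 81 = -81$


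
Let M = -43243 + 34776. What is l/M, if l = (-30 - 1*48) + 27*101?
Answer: -2649/8467 ≈ -0.31286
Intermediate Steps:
M = -8467
l = 2649 (l = (-30 - 48) + 2727 = -78 + 2727 = 2649)
l/M = 2649/(-8467) = 2649*(-1/8467) = -2649/8467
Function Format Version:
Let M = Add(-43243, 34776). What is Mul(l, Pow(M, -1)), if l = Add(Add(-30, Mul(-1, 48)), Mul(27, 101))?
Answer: Rational(-2649, 8467) ≈ -0.31286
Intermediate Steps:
M = -8467
l = 2649 (l = Add(Add(-30, -48), 2727) = Add(-78, 2727) = 2649)
Mul(l, Pow(M, -1)) = Mul(2649, Pow(-8467, -1)) = Mul(2649, Rational(-1, 8467)) = Rational(-2649, 8467)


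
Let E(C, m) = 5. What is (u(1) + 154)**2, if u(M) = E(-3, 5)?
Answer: 25281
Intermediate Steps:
u(M) = 5
(u(1) + 154)**2 = (5 + 154)**2 = 159**2 = 25281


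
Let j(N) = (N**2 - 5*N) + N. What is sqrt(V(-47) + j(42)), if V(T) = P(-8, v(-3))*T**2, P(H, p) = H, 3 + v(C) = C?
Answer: 2*I*sqrt(4019) ≈ 126.79*I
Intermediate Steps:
v(C) = -3 + C
V(T) = -8*T**2
j(N) = N**2 - 4*N
sqrt(V(-47) + j(42)) = sqrt(-8*(-47)**2 + 42*(-4 + 42)) = sqrt(-8*2209 + 42*38) = sqrt(-17672 + 1596) = sqrt(-16076) = 2*I*sqrt(4019)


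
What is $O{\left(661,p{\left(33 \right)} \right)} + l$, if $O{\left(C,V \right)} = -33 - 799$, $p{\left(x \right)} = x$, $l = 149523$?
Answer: $148691$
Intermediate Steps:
$O{\left(C,V \right)} = -832$ ($O{\left(C,V \right)} = -33 - 799 = -832$)
$O{\left(661,p{\left(33 \right)} \right)} + l = -832 + 149523 = 148691$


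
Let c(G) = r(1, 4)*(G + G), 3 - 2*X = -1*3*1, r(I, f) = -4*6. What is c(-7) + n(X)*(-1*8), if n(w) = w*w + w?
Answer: 240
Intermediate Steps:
r(I, f) = -24
X = 3 (X = 3/2 - (-1*3)/2 = 3/2 - (-3)/2 = 3/2 - 1/2*(-3) = 3/2 + 3/2 = 3)
n(w) = w + w**2 (n(w) = w**2 + w = w + w**2)
c(G) = -48*G (c(G) = -24*(G + G) = -48*G)
c(-7) + n(X)*(-1*8) = -48*(-7) + (3*(1 + 3))*(-1*8) = 336 + (3*4)*(-8) = 336 + 12*(-8) = 336 - 96 = 240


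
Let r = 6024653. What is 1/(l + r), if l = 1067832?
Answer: 1/7092485 ≈ 1.4099e-7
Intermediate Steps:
1/(l + r) = 1/(1067832 + 6024653) = 1/7092485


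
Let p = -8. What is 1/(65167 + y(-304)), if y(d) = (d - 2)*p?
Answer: 1/67615 ≈ 1.4790e-5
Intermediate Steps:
y(d) = 16 - 8*d (y(d) = (d - 2)*(-8) = (-2 + d)*(-8) = 16 - 8*d)
1/(65167 + y(-304)) = 1/(65167 + (16 - 8*(-304))) = 1/(65167 + (16 + 2432)) = 1/(65167 + 2448) = 1/67615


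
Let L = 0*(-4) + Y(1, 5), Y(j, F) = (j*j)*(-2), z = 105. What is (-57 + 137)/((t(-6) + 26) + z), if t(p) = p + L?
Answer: 80/123 ≈ 0.65041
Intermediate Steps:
Y(j, F) = -2*j² (Y(j, F) = j²*(-2) = -2*j²)
L = -2 (L = 0*(-4) - 2*1² = 0 - 2*1 = 0 - 2 = -2)
t(p) = -2 + p (t(p) = p - 2 = -2 + p)
(-57 + 137)/((t(-6) + 26) + z) = (-57 + 137)/(((-2 - 6) + 26) + 105) = 80/((-8 + 26) + 105) = 80/(18 + 105) = 80/123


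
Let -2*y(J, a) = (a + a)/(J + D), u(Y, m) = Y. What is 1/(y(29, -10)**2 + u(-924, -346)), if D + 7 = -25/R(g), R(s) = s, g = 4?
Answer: -3969/3665756 ≈ -0.0010827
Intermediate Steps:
D = -53/4 (D = -7 - 25/4 = -53/4 ≈ -13.250)
y(J, a) = -a/(-53/4 + J) (y(J, a) = -(a + a)/(2*(J - 53/4)) = -2*a/(2*(-53/4 + J)) = -a/(-53/4 + J))
1/(y(29, -10)**2 + u(-924, -346)) = 1/((4*(-10)/(53 - 4*29))**2 - 924) = 1/((4*(-10)/(53 - 116))**2 - 924) = 1/((4*(-10)/(-63))**2 - 924) = 1/((4*(-10)*(-1/63))**2 - 924) = 1/((40/63)**2 - 924) = 1/(1600/3969 - 924) = 1/(-3665756/3969) = -3969/3665756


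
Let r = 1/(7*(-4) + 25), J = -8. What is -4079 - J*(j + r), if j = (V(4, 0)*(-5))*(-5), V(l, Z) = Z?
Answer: -12245/3 ≈ -4081.7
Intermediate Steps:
j = 0 (j = (0*(-5))*(-5) = 0*(-5) = 0)
r = -⅓ (r = 1/(-28 + 25) = 1/(-3) = -⅓ ≈ -0.33333)
-4079 - J*(j + r) = -4079 - (-8)*(0 - ⅓) = -4079 - (-8)*(-1)/3 = -4079 - 1*8/3 = -4079 - 8/3 = -12245/3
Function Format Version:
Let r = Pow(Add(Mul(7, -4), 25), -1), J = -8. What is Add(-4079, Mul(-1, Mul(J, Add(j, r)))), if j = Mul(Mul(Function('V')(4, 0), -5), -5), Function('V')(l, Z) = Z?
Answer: Rational(-12245, 3) ≈ -4081.7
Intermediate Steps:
j = 0 (j = Mul(Mul(0, -5), -5) = Mul(0, -5) = 0)
r = Rational(-1, 3) (r = Pow(Add(-28, 25), -1) = Pow(-3, -1) = Rational(-1, 3) ≈ -0.33333)
Add(-4079, Mul(-1, Mul(J, Add(j, r)))) = Add(-4079, Mul(-1, Mul(-8, Add(0, Rational(-1, 3))))) = Add(-4079, Mul(-1, Mul(-8, Rational(-1, 3)))) = Add(-4079, Mul(-1, Rational(8, 3))) = Add(-4079, Rational(-8, 3)) = Rational(-12245, 3)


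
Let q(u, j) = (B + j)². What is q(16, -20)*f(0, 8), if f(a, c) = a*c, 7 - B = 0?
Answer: 0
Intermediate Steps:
B = 7 (B = 7 - 1*0 = 7 + 0 = 7)
q(u, j) = (7 + j)²
q(16, -20)*f(0, 8) = (7 - 20)²*(0*8) = (-13)²*0 = 169*0 = 0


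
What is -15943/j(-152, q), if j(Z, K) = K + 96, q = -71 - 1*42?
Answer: 15943/17 ≈ 937.82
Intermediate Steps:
q = -113 (q = -71 - 42 = -113)
j(Z, K) = 96 + K
-15943/j(-152, q) = -15943/(96 - 113) = -15943/(-17) = -15943*(-1/17) = 15943/17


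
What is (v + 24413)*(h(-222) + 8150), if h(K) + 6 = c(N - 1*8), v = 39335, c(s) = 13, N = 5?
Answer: 519992436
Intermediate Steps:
h(K) = 7 (h(K) = -6 + 13 = 7)
(v + 24413)*(h(-222) + 8150) = (39335 + 24413)*(7 + 8150) = 63748*8157 = 519992436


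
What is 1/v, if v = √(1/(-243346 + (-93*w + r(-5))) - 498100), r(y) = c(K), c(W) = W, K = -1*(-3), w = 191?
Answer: -I*√33958636566112706/130056898601 ≈ -0.0014169*I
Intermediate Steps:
K = 3
r(y) = 3
v = I*√33958636566112706/261106 (v = √(1/(-243346 + (-93*191 + 3)) - 498100) = √(1/(-243346 + (-17763 + 3)) - 498100) = √(1/(-243346 - 17760) - 498100) = √(1/(-261106) - 498100) = √(-1/261106 - 498100) = √(-130056898601/261106) = I*√33958636566112706/261106 ≈ 705.76*I)
1/v = 1/(I*√33958636566112706/261106) = -I*√33958636566112706/130056898601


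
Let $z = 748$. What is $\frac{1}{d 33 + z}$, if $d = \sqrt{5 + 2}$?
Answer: $\frac{68}{50171} - \frac{3 \sqrt{7}}{50171} \approx 0.0011972$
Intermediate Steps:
$d = \sqrt{7} \approx 2.6458$
$\frac{1}{d 33 + z} = \frac{1}{\sqrt{7} \cdot 33 + 748} = \frac{1}{33 \sqrt{7} + 748} = \frac{1}{748 + 33 \sqrt{7}}$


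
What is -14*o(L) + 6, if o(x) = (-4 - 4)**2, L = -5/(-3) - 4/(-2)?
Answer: -890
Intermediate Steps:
L = 11/3 (L = -5*(-1/3) - 4*(-1/2) = 5/3 + 2 = 11/3 ≈ 3.6667)
o(x) = 64 (o(x) = (-8)**2 = 64)
-14*o(L) + 6 = -14*64 + 6 = -896 + 6 = -890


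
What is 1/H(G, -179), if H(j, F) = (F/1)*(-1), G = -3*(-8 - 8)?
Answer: 1/179 ≈ 0.0055866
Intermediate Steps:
G = 48 (G = -3*(-16) = 48)
H(j, F) = -F (H(j, F) = (F*1)*(-1) = F*(-1) = -F)
1/H(G, -179) = 1/(-1*(-179)) = 1/179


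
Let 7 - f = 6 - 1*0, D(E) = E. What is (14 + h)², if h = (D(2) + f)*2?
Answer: 400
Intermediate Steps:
f = 1 (f = 7 - (6 - 1*0) = 7 - (6 + 0) = 7 - 1*6 = 7 - 6 = 1)
h = 6 (h = (2 + 1)*2 = 3*2 = 6)
(14 + h)² = (14 + 6)² = 20² = 400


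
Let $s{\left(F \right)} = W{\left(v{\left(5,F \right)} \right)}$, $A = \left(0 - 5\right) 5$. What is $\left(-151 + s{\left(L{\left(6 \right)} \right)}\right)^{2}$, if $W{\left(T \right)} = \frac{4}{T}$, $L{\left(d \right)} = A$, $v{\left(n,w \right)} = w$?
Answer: $\frac{14280841}{625} \approx 22849.0$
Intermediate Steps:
$A = -25$ ($A = \left(-5\right) 5 = -25$)
$L{\left(d \right)} = -25$
$s{\left(F \right)} = \frac{4}{F}$
$\left(-151 + s{\left(L{\left(6 \right)} \right)}\right)^{2} = \left(-151 + \frac{4}{-25}\right)^{2} = \left(-151 + 4 \left(- \frac{1}{25}\right)\right)^{2} = \left(-151 - \frac{4}{25}\right)^{2} = \left(- \frac{3779}{25}\right)^{2} = \frac{14280841}{625}$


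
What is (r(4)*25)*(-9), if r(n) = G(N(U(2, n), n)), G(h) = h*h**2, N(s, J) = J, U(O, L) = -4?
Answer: -14400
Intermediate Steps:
G(h) = h**3
r(n) = n**3
(r(4)*25)*(-9) = (4**3*25)*(-9) = (64*25)*(-9) = 1600*(-9) = -14400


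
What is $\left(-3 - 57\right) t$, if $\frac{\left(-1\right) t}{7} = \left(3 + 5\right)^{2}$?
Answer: $26880$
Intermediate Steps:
$t = -448$ ($t = - 7 \left(3 + 5\right)^{2} = - 7 \cdot 8^{2} = \left(-7\right) 64 = -448$)
$\left(-3 - 57\right) t = \left(-3 - 57\right) \left(-448\right) = \left(-60\right) \left(-448\right) = 26880$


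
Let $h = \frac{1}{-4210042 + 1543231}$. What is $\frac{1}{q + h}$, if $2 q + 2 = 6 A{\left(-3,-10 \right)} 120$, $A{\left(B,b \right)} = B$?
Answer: $- \frac{2666811}{2882822692} \approx -0.00092507$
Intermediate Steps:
$h = - \frac{1}{2666811}$ ($h = \frac{1}{-2666811} = - \frac{1}{2666811} \approx -3.7498 \cdot 10^{-7}$)
$q = -1081$ ($q = -1 + \frac{6 \left(-3\right) 120}{2} = -1 + \frac{\left(-18\right) 120}{2} = -1 + \frac{1}{2} \left(-2160\right) = -1 - 1080 = -1081$)
$\frac{1}{q + h} = \frac{1}{-1081 - \frac{1}{2666811}} = \frac{1}{- \frac{2882822692}{2666811}} = - \frac{2666811}{2882822692}$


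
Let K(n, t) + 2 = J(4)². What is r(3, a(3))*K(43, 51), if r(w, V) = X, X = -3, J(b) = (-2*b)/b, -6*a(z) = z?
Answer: -6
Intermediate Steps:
a(z) = -z/6
J(b) = -2
r(w, V) = -3
K(n, t) = 2 (K(n, t) = -2 + (-2)² = -2 + 4 = 2)
r(3, a(3))*K(43, 51) = -3*2 = -6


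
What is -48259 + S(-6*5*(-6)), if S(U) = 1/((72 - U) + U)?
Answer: -3474647/72 ≈ -48259.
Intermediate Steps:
S(U) = 1/72
-48259 + S(-6*5*(-6)) = -48259 + 1/72 = -3474647/72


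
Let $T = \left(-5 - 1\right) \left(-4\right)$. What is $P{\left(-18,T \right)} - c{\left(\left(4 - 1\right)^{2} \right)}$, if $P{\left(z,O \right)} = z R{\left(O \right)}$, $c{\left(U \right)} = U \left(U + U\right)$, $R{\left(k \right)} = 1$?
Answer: $-180$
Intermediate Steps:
$c{\left(U \right)} = 2 U^{2}$ ($c{\left(U \right)} = U 2 U = 2 U^{2}$)
$T = 24$ ($T = \left(-6\right) \left(-4\right) = 24$)
$P{\left(z,O \right)} = z$ ($P{\left(z,O \right)} = z 1 = z$)
$P{\left(-18,T \right)} - c{\left(\left(4 - 1\right)^{2} \right)} = -18 - 2 \left(\left(4 - 1\right)^{2}\right)^{2} = -18 - 2 \left(3^{2}\right)^{2} = -18 - 2 \cdot 9^{2} = -18 - 2 \cdot 81 = -18 - 162 = -180$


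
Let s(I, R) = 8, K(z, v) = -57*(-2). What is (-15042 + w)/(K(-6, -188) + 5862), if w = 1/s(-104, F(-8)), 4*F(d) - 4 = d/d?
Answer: -120335/47808 ≈ -2.5170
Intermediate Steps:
F(d) = 5/4 (F(d) = 1 + (d/d)/4 = 1 + (1/4)*1 = 1 + 1/4 = 5/4)
K(z, v) = 114
w = 1/8 ≈ 0.12500
(-15042 + w)/(K(-6, -188) + 5862) = (-15042 + 1/8)/(114 + 5862) = -120335/8/5976 = -120335/8*1/5976 = -120335/47808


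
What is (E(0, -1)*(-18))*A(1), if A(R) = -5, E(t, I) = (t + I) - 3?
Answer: -360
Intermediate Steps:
E(t, I) = -3 + I + t (E(t, I) = (I + t) - 3 = -3 + I + t)
(E(0, -1)*(-18))*A(1) = ((-3 - 1 + 0)*(-18))*(-5) = -4*(-18)*(-5) = 72*(-5) = -360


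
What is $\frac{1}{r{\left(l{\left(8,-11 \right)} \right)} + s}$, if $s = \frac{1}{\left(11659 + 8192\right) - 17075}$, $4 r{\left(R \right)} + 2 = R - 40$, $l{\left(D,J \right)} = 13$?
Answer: $- \frac{2776}{20125} \approx -0.13794$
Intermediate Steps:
$r{\left(R \right)} = - \frac{21}{2} + \frac{R}{4}$ ($r{\left(R \right)} = - \frac{1}{2} + \frac{R - 40}{4} = - \frac{1}{2} + \frac{-40 + R}{4} = - \frac{1}{2} + \left(-10 + \frac{R}{4}\right) = - \frac{21}{2} + \frac{R}{4}$)
$s = \frac{1}{2776}$ ($s = \frac{1}{19851 - 17075} = \frac{1}{2776} \approx 0.00036023$)
$\frac{1}{r{\left(l{\left(8,-11 \right)} \right)} + s} = \frac{1}{\left(- \frac{21}{2} + \frac{1}{4} \cdot 13\right) + \frac{1}{2776}} = \frac{1}{\left(- \frac{21}{2} + \frac{13}{4}\right) + \frac{1}{2776}} = \frac{1}{- \frac{29}{4} + \frac{1}{2776}} = \frac{1}{- \frac{20125}{2776}} = - \frac{2776}{20125}$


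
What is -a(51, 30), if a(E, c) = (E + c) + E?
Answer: -132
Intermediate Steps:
a(E, c) = c + 2*E
-a(51, 30) = -(30 + 2*51) = -(30 + 102) = -1*132 = -132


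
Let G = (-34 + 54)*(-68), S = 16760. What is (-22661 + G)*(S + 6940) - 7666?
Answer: -569305366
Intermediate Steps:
G = -1360 (G = 20*(-68) = -1360)
(-22661 + G)*(S + 6940) - 7666 = (-22661 - 1360)*(16760 + 6940) - 7666 = -24021*23700 - 7666 = -569297700 - 7666 = -569305366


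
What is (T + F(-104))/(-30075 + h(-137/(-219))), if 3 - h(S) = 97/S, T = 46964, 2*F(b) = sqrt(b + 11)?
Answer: -6434068/4141107 - 137*I*sqrt(93)/8282214 ≈ -1.5537 - 0.00015952*I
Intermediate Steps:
F(b) = sqrt(11 + b)/2 (F(b) = sqrt(b + 11)/2 = sqrt(11 + b)/2)
h(S) = 3 - 97/S
(T + F(-104))/(-30075 + h(-137/(-219))) = (46964 + sqrt(11 - 104)/2)/(-30075 + (3 - 97/((-137/(-219))))) = (46964 + sqrt(-93)/2)/(-30075 + (3 - 97/((-137*(-1/219))))) = (46964 + (I*sqrt(93))/2)/(-30075 + (3 - 97/137/219)) = (46964 + I*sqrt(93)/2)/(-30075 + (3 - 97*219/137)) = (46964 + I*sqrt(93)/2)/(-30075 + (3 - 21243/137)) = (46964 + I*sqrt(93)/2)/(-30075 - 20832/137) = (46964 + I*sqrt(93)/2)/(-4141107/137) = (46964 + I*sqrt(93)/2)*(-137/4141107) = -6434068/4141107 - 137*I*sqrt(93)/8282214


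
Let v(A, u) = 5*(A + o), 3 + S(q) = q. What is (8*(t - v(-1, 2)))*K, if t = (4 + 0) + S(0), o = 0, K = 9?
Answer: 432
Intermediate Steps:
S(q) = -3 + q
v(A, u) = 5*A (v(A, u) = 5*(A + 0) = 5*A)
t = 1 (t = (4 + 0) + (-3 + 0) = 4 - 3 = 1)
(8*(t - v(-1, 2)))*K = (8*(1 - 5*(-1)))*9 = (8*(1 - 1*(-5)))*9 = (8*(1 + 5))*9 = (8*6)*9 = 48*9 = 432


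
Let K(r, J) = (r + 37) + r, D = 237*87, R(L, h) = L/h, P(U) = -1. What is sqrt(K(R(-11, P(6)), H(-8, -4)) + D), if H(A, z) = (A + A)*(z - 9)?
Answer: 7*sqrt(422) ≈ 143.80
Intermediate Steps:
H(A, z) = 2*A*(-9 + z) (H(A, z) = (2*A)*(-9 + z) = 2*A*(-9 + z))
D = 20619
K(r, J) = 37 + 2*r (K(r, J) = (37 + r) + r = 37 + 2*r)
sqrt(K(R(-11, P(6)), H(-8, -4)) + D) = sqrt((37 + 2*(-11/(-1))) + 20619) = sqrt((37 + 2*(-11*(-1))) + 20619) = sqrt((37 + 2*11) + 20619) = sqrt((37 + 22) + 20619) = sqrt(59 + 20619) = sqrt(20678) = 7*sqrt(422)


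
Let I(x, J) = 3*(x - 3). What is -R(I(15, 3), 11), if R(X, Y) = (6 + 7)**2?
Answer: -169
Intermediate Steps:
I(x, J) = -9 + 3*x (I(x, J) = 3*(-3 + x) = -9 + 3*x)
R(X, Y) = 169 (R(X, Y) = 13**2 = 169)
-R(I(15, 3), 11) = -1*169 = -169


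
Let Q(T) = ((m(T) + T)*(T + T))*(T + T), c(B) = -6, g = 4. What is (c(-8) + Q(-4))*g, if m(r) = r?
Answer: -2072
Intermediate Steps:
Q(T) = 8*T³ (Q(T) = ((T + T)*(T + T))*(T + T) = ((2*T)*(2*T))*(2*T) = (4*T²)*(2*T) = 8*T³)
(c(-8) + Q(-4))*g = (-6 + 8*(-4)³)*4 = (-6 + 8*(-64))*4 = (-6 - 512)*4 = -518*4 = -2072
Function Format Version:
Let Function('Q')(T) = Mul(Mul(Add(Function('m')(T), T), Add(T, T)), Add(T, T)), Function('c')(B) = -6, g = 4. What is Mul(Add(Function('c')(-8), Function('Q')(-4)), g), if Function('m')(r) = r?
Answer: -2072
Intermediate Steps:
Function('Q')(T) = Mul(8, Pow(T, 3)) (Function('Q')(T) = Mul(Mul(Add(T, T), Add(T, T)), Add(T, T)) = Mul(Mul(Mul(2, T), Mul(2, T)), Mul(2, T)) = Mul(Mul(4, Pow(T, 2)), Mul(2, T)) = Mul(8, Pow(T, 3)))
Mul(Add(Function('c')(-8), Function('Q')(-4)), g) = Mul(Add(-6, Mul(8, Pow(-4, 3))), 4) = Mul(Add(-6, Mul(8, -64)), 4) = Mul(Add(-6, -512), 4) = Mul(-518, 4) = -2072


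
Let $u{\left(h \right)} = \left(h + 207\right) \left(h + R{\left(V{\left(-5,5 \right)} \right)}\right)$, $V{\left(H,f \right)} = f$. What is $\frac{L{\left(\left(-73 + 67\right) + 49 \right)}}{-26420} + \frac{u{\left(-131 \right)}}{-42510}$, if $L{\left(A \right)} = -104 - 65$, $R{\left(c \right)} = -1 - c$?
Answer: $\frac{28226923}{112311420} \approx 0.25133$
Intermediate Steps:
$u{\left(h \right)} = \left(-6 + h\right) \left(207 + h\right)$ ($u{\left(h \right)} = \left(h + 207\right) \left(h - 6\right) = \left(207 + h\right) \left(h - 6\right) = \left(207 + h\right) \left(-6 + h\right) = \left(-6 + h\right) \left(207 + h\right)$)
$L{\left(A \right)} = -169$
$\frac{L{\left(\left(-73 + 67\right) + 49 \right)}}{-26420} + \frac{u{\left(-131 \right)}}{-42510} = - \frac{169}{-26420} + \frac{-1242 + \left(-131\right)^{2} + 201 \left(-131\right)}{-42510} = \left(-169\right) \left(- \frac{1}{26420}\right) + \left(-1242 + 17161 - 26331\right) \left(- \frac{1}{42510}\right) = \frac{169}{26420} - - \frac{5206}{21255} = \frac{169}{26420} + \frac{5206}{21255} = \frac{28226923}{112311420}$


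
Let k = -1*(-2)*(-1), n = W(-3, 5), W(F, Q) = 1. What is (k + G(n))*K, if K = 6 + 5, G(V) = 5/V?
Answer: 33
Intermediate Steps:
n = 1
k = -2 (k = 2*(-1) = -2)
K = 11
(k + G(n))*K = (-2 + 5/1)*11 = (-2 + 5*1)*11 = (-2 + 5)*11 = 3*11 = 33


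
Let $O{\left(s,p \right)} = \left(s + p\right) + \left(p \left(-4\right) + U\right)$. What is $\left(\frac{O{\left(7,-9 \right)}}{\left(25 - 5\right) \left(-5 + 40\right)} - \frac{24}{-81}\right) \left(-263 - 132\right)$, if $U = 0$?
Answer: $- \frac{257461}{1890} \approx -136.22$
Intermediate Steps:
$O{\left(s,p \right)} = s - 3 p$ ($O{\left(s,p \right)} = \left(s + p\right) + \left(p \left(-4\right) + 0\right) = \left(p + s\right) + \left(- 4 p + 0\right) = \left(p + s\right) - 4 p = s - 3 p$)
$\left(\frac{O{\left(7,-9 \right)}}{\left(25 - 5\right) \left(-5 + 40\right)} - \frac{24}{-81}\right) \left(-263 - 132\right) = \left(\frac{7 - -27}{\left(25 - 5\right) \left(-5 + 40\right)} - \frac{24}{-81}\right) \left(-263 - 132\right) = \left(\frac{7 + 27}{20 \cdot 35} - - \frac{8}{27}\right) \left(-263 - 132\right) = \left(\frac{34}{700} + \frac{8}{27}\right) \left(-395\right) = \left(34 \cdot \frac{1}{700} + \frac{8}{27}\right) \left(-395\right) = \left(\frac{17}{350} + \frac{8}{27}\right) \left(-395\right) = \frac{3259}{9450} \left(-395\right) = - \frac{257461}{1890}$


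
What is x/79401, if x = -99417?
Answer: -33139/26467 ≈ -1.2521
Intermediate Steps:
x/79401 = -99417/79401 = -99417*1/79401 = -33139/26467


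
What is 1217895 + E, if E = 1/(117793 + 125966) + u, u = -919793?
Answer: 72665045419/243759 ≈ 2.9810e+5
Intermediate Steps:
E = -224207821886/243759 (E = 1/(117793 + 125966) - 919793 = 1/243759 - 919793 = -224207821886/243759 ≈ -9.1979e+5)
1217895 + E = 1217895 - 224207821886/243759 = 72665045419/243759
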